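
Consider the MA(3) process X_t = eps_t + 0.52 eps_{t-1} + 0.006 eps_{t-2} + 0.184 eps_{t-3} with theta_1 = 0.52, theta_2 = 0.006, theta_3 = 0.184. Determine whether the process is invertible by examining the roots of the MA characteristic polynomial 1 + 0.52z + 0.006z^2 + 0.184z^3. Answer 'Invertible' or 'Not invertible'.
\text{Invertible}

The MA(q) characteristic polynomial is P(z) = 1 + 0.52z + 0.006z^2 + 0.184z^3.
Invertibility requires all roots to lie outside the unit circle, i.e. |z| > 1 for every root.
Degree 3: look for a simple real root z0 first, then factor out (1 - z/z0) and solve the remaining quadratic.
Testing z0 = -1.25: P(-1.25) = 1 + (0.52)(-1.25) + (0.006)(-1.25)^2 + (0.184)(-1.25)^3
  = 1 + (-0.65) + (0.009375) + (-0.359375) = 0.  So z_0 = -1.25 is a root, |z_0| = 1.25.
Divide out the factor (1 + 0.8 z) = (1 - z/z0) (since 1/z0 = -0.8):
  P(z) = (1 + 0.8 z)(1 + (-0.28) z + (0.23) z^2)
  [check: z-coef -0.28 - (-0.8) = 0.52; z^2-coef 0.23 - (-0.8)(-0.28) = 0.006; z^3-coef -(-0.8)(0.23) = 0.184.]
Remaining roots from the quadratic factor 1 + (-0.28) z + (0.23) z^2:
  Set 1 + (-0.28) z + (0.23) z^2 = 0, i.e. a z^2 + b z + c = 0 with a = 0.23, b = -0.28, c = 1.
  Discriminant D = b^2 - 4ac = (-0.28)^2 - 4*(0.23)*1 = 0.0784 - (0.92) = -0.8416.
  D < 0, so the roots are the complex-conjugate pair z = (-b +/- i sqrt(-D)) / (2a) = 0.6087 +/- 1.9943i.
  For a conjugate pair |z|^2 = z * conj(z) = (product of roots) = c/a = 1/(0.23) = 4.347826, so |z| = sqrt(4.347826) = 2.0851 for both roots.
Moduli of all roots: 1.2500, 2.0851, 2.0851.
All moduli strictly greater than 1? Yes.
Verdict: Invertible.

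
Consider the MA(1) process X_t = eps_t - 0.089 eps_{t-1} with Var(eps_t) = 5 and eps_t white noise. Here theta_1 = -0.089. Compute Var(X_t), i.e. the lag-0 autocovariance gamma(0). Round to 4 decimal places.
\gamma(0) = 5.0396

For an MA(q) process X_t = eps_t + sum_i theta_i eps_{t-i} with
Var(eps_t) = sigma^2, the variance is
  gamma(0) = sigma^2 * (1 + sum_i theta_i^2).
  sum_i theta_i^2 = (-0.089)^2 = 0.007921.
  gamma(0) = 5 * (1 + 0.007921) = 5 * 1.007921 = 5.039605, which rounds to 5.0396.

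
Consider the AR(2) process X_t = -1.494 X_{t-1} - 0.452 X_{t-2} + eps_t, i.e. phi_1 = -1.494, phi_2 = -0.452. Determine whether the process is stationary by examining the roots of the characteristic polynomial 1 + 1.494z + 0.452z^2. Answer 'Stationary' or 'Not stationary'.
\text{Not stationary}

The AR(p) characteristic polynomial is P(z) = 1 + 1.494z + 0.452z^2.
Stationarity requires all roots to lie outside the unit circle, i.e. |z| > 1 for every root.
Set 1 + (1.494) z + (0.452) z^2 = 0, i.e. a z^2 + b z + c = 0 with a = 0.452, b = 1.494, c = 1.
Discriminant D = b^2 - 4ac = (1.494)^2 - 4*(0.452)*1 = 2.232036 - (1.808) = 0.424036.
D >= 0, so the roots are real: z = (-b +/- sqrt(D)) / (2a) = (-1.494 +/- 0.65118) / (0.904).
  z_1 = (-1.494 + 0.65118) / (0.904) = -0.9323,   |z_1| = 0.9323.
  z_2 = (-1.494 - 0.65118) / (0.904) = -2.373,   |z_2| = 2.373.
Moduli of all roots: 0.9323, 2.3730.
All moduli strictly greater than 1? No.
Verdict: Not stationary.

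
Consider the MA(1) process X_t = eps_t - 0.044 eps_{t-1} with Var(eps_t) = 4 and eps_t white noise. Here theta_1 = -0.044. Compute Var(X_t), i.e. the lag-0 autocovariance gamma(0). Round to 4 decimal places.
\gamma(0) = 4.0077

For an MA(q) process X_t = eps_t + sum_i theta_i eps_{t-i} with
Var(eps_t) = sigma^2, the variance is
  gamma(0) = sigma^2 * (1 + sum_i theta_i^2).
  sum_i theta_i^2 = (-0.044)^2 = 0.001936.
  gamma(0) = 4 * (1 + 0.001936) = 4 * 1.001936 = 4.007744, which rounds to 4.0077.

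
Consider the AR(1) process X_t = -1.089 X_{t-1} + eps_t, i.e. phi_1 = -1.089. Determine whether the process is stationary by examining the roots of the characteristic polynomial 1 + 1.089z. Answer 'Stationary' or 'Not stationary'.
\text{Not stationary}

The AR(p) characteristic polynomial is P(z) = 1 + 1.089z.
Stationarity requires all roots to lie outside the unit circle, i.e. |z| > 1 for every root.
This is linear in z: 1 + (1.089) z = 0  =>  z = -1/(1.089) = -0.918274,  |z| = 0.918274.
Moduli of all roots: 0.9183.
All moduli strictly greater than 1? No.
Verdict: Not stationary.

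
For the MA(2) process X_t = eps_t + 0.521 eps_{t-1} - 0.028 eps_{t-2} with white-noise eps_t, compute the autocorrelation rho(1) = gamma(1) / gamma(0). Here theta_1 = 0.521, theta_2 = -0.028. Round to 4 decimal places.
\rho(1) = 0.3981

For an MA(q) process with theta_0 = 1, the autocovariance is
  gamma(k) = sigma^2 * sum_{i=0..q-k} theta_i * theta_{i+k},
and rho(k) = gamma(k) / gamma(0). Sigma^2 cancels.
  numerator   = (1)*(0.521) + (0.521)*(-0.028) = 0.506412.
  denominator = (1)^2 + (0.521)^2 + (-0.028)^2 = 1.272225.
  rho(1) = 0.506412 / 1.272225 = 0.3981.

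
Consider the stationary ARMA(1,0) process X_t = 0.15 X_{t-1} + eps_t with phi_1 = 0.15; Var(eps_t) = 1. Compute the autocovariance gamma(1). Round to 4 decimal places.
\gamma(1) = 0.1535

Multiply the model equation by X_{t-k} and take expectations. With theta_0 = psi_0 = 1 and psi_j the MA(infinity) weights, this gives
  gamma(k) - sum_i phi_i gamma(k-i) = c_k,
  c_k = sigma^2 * sum_{j=k..q} theta_j psi_{j-k}   (c_k = 0 for k > q),
using gamma(-m) = gamma(m).
Pure AR (q = 0): c_0 = sigma^2 = 1, c_k = 0 for k >= 1.
Equations for k = 0 and k = 1 (AR order 1):
  gamma(0) = phi_1 gamma(1) + c_0
  gamma(1) = phi_1 gamma(0) + c_1
Substituting the second into the first: gamma(0) (1 - phi_1^2) = c_0 + phi_1 c_1, so
  gamma(0) = c_0 / (1 - phi_1^2) = 1 / (1 - (0.15)^2) = 1 / 0.9775 = 1.023018.
  gamma(1) = phi_1 gamma(0) = (0.15)(1.023018) = 0.153453.
Therefore gamma(1) = 0.1535 (to 4 decimal places).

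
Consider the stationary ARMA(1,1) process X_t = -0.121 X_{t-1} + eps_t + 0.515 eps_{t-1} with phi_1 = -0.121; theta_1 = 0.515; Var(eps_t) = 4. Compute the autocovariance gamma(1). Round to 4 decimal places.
\gamma(1) = 1.4997

Multiply the model equation by X_{t-k} and take expectations. With theta_0 = psi_0 = 1 and psi_j the MA(infinity) weights, this gives
  gamma(k) - sum_i phi_i gamma(k-i) = c_k,
  c_k = sigma^2 * sum_{j=k..q} theta_j psi_{j-k}   (c_k = 0 for k > q),
using gamma(-m) = gamma(m).
psi-weights needed (psi_j = theta_j + sum_i phi_i psi_{j-i}):
  psi_1 = theta_1 + phi_1 = 0.515 + (-0.121) = 0.394
Right-hand sides:
  c_0 = sigma^2 (1 + theta_1 psi_1) = 4 * (1 + (0.515)(0.394)) = 4 * 1.20291 = 4.81164
  c_1 = sigma^2 theta_1 = 4 * (0.515) = 2.06
  c_2 = 0
Equations for k = 0 and k = 1 (AR order 1):
  gamma(0) = phi_1 gamma(1) + c_0
  gamma(1) = phi_1 gamma(0) + c_1
Substituting the second into the first: gamma(0) (1 - phi_1^2) = c_0 + phi_1 c_1, so
  gamma(0) = (c_0 + phi_1 c_1) / (1 - phi_1^2) = (4.81164 + (-0.121)(2.06)) / (1 - (-0.121)^2) = 4.56238 / 0.985359 = 4.63017.
  gamma(1) = phi_1 gamma(0) + c_1 = (-0.121)(4.63017) + (2.06) = 1.499749.
Therefore gamma(1) = 1.4997 (to 4 decimal places).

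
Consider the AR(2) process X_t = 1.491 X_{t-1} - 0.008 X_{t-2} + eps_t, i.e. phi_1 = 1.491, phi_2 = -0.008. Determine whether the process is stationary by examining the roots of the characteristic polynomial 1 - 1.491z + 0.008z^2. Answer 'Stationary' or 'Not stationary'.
\text{Not stationary}

The AR(p) characteristic polynomial is P(z) = 1 - 1.491z + 0.008z^2.
Stationarity requires all roots to lie outside the unit circle, i.e. |z| > 1 for every root.
Set 1 + (-1.491) z + (0.008) z^2 = 0, i.e. a z^2 + b z + c = 0 with a = 0.008, b = -1.491, c = 1.
Discriminant D = b^2 - 4ac = (-1.491)^2 - 4*(0.008)*1 = 2.223081 - (0.032) = 2.191081.
D >= 0, so the roots are real: z = (-b +/- sqrt(D)) / (2a) = (1.491 +/- 1.48023) / (0.016).
  z_1 = (1.491 + 1.48023) / (0.016) = 185.7019,   |z_1| = 185.7019.
  z_2 = (1.491 - 1.48023) / (0.016) = 0.6731,   |z_2| = 0.6731.
Moduli of all roots: 185.7019, 0.6731.
All moduli strictly greater than 1? No.
Verdict: Not stationary.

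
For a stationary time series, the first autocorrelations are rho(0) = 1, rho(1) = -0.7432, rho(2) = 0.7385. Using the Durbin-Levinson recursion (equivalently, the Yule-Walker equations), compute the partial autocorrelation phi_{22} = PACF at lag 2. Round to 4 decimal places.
\phi_{22} = 0.4158

The PACF at lag k is phi_{kk}, the last component of the solution
to the Yule-Walker system G_k phi = r_k where
  (G_k)_{ij} = rho(|i - j|), (r_k)_i = rho(i), i,j = 1..k.
Equivalently, Durbin-Levinson gives phi_{kk} iteratively:
  phi_{11} = rho(1)
  phi_{kk} = [rho(k) - sum_{j=1..k-1} phi_{k-1,j} rho(k-j)]
            / [1 - sum_{j=1..k-1} phi_{k-1,j} rho(j)],
  phi_{k,j} = phi_{k-1,j} - phi_{kk} phi_{k-1,k-j},  j = 1..k-1.
Step k = 1:
  phi_11 = rho(1) = -0.7432.
Step k = 2:
  phi_22 = [rho(2) - phi_11 rho(1)] / [1 - phi_11 rho(1)] = [0.7385 - (-0.7432)(-0.7432)] / [1 - (-0.7432)(-0.7432)]
         = 0.18615376 / 0.44765376 = 0.4158.
Therefore phi_{22} = 0.4158.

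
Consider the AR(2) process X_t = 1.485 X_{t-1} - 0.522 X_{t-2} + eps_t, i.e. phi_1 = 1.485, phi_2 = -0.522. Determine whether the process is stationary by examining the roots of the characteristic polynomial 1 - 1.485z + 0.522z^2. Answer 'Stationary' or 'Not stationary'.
\text{Stationary}

The AR(p) characteristic polynomial is P(z) = 1 - 1.485z + 0.522z^2.
Stationarity requires all roots to lie outside the unit circle, i.e. |z| > 1 for every root.
Set 1 + (-1.485) z + (0.522) z^2 = 0, i.e. a z^2 + b z + c = 0 with a = 0.522, b = -1.485, c = 1.
Discriminant D = b^2 - 4ac = (-1.485)^2 - 4*(0.522)*1 = 2.205225 - (2.088) = 0.117225.
D >= 0, so the roots are real: z = (-b +/- sqrt(D)) / (2a) = (1.485 +/- 0.342381) / (1.044).
  z_1 = (1.485 + 0.342381) / (1.044) = 1.7504,   |z_1| = 1.7504.
  z_2 = (1.485 - 0.342381) / (1.044) = 1.0945,   |z_2| = 1.0945.
Moduli of all roots: 1.7504, 1.0945.
All moduli strictly greater than 1? Yes.
Verdict: Stationary.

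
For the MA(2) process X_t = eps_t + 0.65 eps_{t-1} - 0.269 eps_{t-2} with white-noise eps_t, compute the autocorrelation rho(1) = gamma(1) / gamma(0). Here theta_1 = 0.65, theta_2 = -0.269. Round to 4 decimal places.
\rho(1) = 0.3179

For an MA(q) process with theta_0 = 1, the autocovariance is
  gamma(k) = sigma^2 * sum_{i=0..q-k} theta_i * theta_{i+k},
and rho(k) = gamma(k) / gamma(0). Sigma^2 cancels.
  numerator   = (1)*(0.65) + (0.65)*(-0.269) = 0.47515.
  denominator = (1)^2 + (0.65)^2 + (-0.269)^2 = 1.494861.
  rho(1) = 0.47515 / 1.494861 = 0.3179.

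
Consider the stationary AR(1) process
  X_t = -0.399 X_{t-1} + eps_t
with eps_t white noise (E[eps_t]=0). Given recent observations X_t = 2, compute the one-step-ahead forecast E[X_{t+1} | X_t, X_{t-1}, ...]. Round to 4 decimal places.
E[X_{t+1} \mid \mathcal F_t] = -0.7980

For an AR(p) model X_t = c + sum_i phi_i X_{t-i} + eps_t, the
one-step-ahead conditional mean is
  E[X_{t+1} | X_t, ...] = c + sum_i phi_i X_{t+1-i}.
Substitute known values:
  E[X_{t+1} | ...] = (-0.399) * (2)
                   = -0.7980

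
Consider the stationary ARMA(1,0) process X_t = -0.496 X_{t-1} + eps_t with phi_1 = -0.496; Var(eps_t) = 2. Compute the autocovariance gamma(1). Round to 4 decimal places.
\gamma(1) = -1.3157

Multiply the model equation by X_{t-k} and take expectations. With theta_0 = psi_0 = 1 and psi_j the MA(infinity) weights, this gives
  gamma(k) - sum_i phi_i gamma(k-i) = c_k,
  c_k = sigma^2 * sum_{j=k..q} theta_j psi_{j-k}   (c_k = 0 for k > q),
using gamma(-m) = gamma(m).
Pure AR (q = 0): c_0 = sigma^2 = 2, c_k = 0 for k >= 1.
Equations for k = 0 and k = 1 (AR order 1):
  gamma(0) = phi_1 gamma(1) + c_0
  gamma(1) = phi_1 gamma(0) + c_1
Substituting the second into the first: gamma(0) (1 - phi_1^2) = c_0 + phi_1 c_1, so
  gamma(0) = c_0 / (1 - phi_1^2) = 2 / (1 - (-0.496)^2) = 2 / 0.753984 = 2.652576.
  gamma(1) = phi_1 gamma(0) = (-0.496)(2.652576) = -1.315678.
Therefore gamma(1) = -1.3157 (to 4 decimal places).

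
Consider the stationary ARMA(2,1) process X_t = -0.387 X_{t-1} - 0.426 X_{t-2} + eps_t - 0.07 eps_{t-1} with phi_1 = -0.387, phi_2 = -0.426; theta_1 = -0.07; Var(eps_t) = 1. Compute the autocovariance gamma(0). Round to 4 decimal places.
\gamma(0) = 1.3754

Multiply the model equation by X_{t-k} and take expectations. With theta_0 = psi_0 = 1 and psi_j the MA(infinity) weights, this gives
  gamma(k) - sum_i phi_i gamma(k-i) = c_k,
  c_k = sigma^2 * sum_{j=k..q} theta_j psi_{j-k}   (c_k = 0 for k > q),
using gamma(-m) = gamma(m).
psi-weights needed (psi_j = theta_j + sum_i phi_i psi_{j-i}):
  psi_1 = theta_1 + phi_1 = -0.07 + (-0.387) = -0.457
Right-hand sides:
  c_0 = sigma^2 (1 + theta_1 psi_1) = 1 * (1 + (-0.07)(-0.457)) = 1 * 1.03199 = 1.03199
  c_1 = sigma^2 theta_1 = 1 * (-0.07) = -0.07
  c_2 = 0
Equations for k = 0, 1, 2 (AR order 2, c_2 = 0):
  (E0) gamma(0) = phi_1 gamma(1) + phi_2 gamma(2) + c_0
  (E1) gamma(1) = phi_1 gamma(0) + phi_2 gamma(1) + c_1
  (E2) gamma(2) = phi_1 gamma(1) + phi_2 gamma(0)
From (E1): gamma(1) = A gamma(0) + B with
  A = phi_1 / (1 - phi_2) = -0.387 / 1.426 = -0.271388,   B = c_1 / (1 - phi_2) = -0.07 / 1.426 = -0.049088.
Insert (E2) into (E0): gamma(0) (1 - phi_2^2) = phi_1 (1 + phi_2) gamma(1) + c_0.
  phi_1 (1 + phi_2) = (-0.387)(0.574) = -0.222138,   1 - phi_2^2 = 0.818524.
Replace gamma(1) by A gamma(0) + B and collect gamma(0):
  gamma(0) [0.818524 - (-0.222138)(-0.271388)] = (-0.222138)(-0.049088) + 1.03199
  gamma(0) * 0.758238 = 1.042894
  gamma(0) = 1.042894 / 0.758238 = 1.375418.
Therefore gamma(0) = 1.3754 (to 4 decimal places).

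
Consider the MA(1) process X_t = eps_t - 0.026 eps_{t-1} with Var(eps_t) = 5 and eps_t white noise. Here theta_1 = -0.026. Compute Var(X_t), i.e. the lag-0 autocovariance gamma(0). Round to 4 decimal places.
\gamma(0) = 5.0034

For an MA(q) process X_t = eps_t + sum_i theta_i eps_{t-i} with
Var(eps_t) = sigma^2, the variance is
  gamma(0) = sigma^2 * (1 + sum_i theta_i^2).
  sum_i theta_i^2 = (-0.026)^2 = 0.000676.
  gamma(0) = 5 * (1 + 0.000676) = 5 * 1.000676 = 5.00338, which rounds to 5.0034.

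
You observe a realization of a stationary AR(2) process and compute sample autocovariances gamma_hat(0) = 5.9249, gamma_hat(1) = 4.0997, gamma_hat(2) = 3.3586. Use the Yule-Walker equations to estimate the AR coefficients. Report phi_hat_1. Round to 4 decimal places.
\hat\phi_{1} = 0.5750

The Yule-Walker equations for an AR(p) process read, in matrix form,
  Gamma_p phi = r_p,   with   (Gamma_p)_{ij} = gamma(|i - j|),
                       (r_p)_i = gamma(i),   i,j = 1..p.
Substitute the sample gammas (Toeplitz matrix and right-hand side of size 2):
  Gamma_p = [[5.9249, 4.0997], [4.0997, 5.9249]]
  r_p     = [4.0997, 3.3586]
Written out:
  5.9249 phi_1 + 4.0997 phi_2 = 4.0997
  4.0997 phi_1 + 5.9249 phi_2 = 3.3586
Solve by Cramer's rule:
  det = gamma(0)^2 - gamma(1)^2 = (5.9249)^2 - (4.0997)^2 = 35.10444001 - 16.80754009 = 18.29689992
  phi_hat_1 = [gamma(1) gamma(0) - gamma(1) gamma(2)] / det = [(4.0997)(5.9249) - (4.0997)(3.3586)] / 18.29689992 = 10.52106011 / 18.29689992 = 0.575
  phi_hat_2 = [gamma(0) gamma(2) - gamma(1)^2] / det = [(5.9249)(3.3586) - (4.0997)^2] / 18.29689992 = 3.09182905 / 18.29689992 = 0.169
So phi_hat = [0.5750, 0.1690].
Therefore phi_hat_1 = 0.5750.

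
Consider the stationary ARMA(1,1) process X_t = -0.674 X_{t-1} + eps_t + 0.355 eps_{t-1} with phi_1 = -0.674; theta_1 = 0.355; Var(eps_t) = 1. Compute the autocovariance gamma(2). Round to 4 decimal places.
\gamma(2) = 0.2997

Multiply the model equation by X_{t-k} and take expectations. With theta_0 = psi_0 = 1 and psi_j the MA(infinity) weights, this gives
  gamma(k) - sum_i phi_i gamma(k-i) = c_k,
  c_k = sigma^2 * sum_{j=k..q} theta_j psi_{j-k}   (c_k = 0 for k > q),
using gamma(-m) = gamma(m).
psi-weights needed (psi_j = theta_j + sum_i phi_i psi_{j-i}):
  psi_1 = theta_1 + phi_1 = 0.355 + (-0.674) = -0.319
Right-hand sides:
  c_0 = sigma^2 (1 + theta_1 psi_1) = 1 * (1 + (0.355)(-0.319)) = 1 * 0.886755 = 0.886755
  c_1 = sigma^2 theta_1 = 1 * (0.355) = 0.355
  c_2 = 0
Equations for k = 0 and k = 1 (AR order 1):
  gamma(0) = phi_1 gamma(1) + c_0
  gamma(1) = phi_1 gamma(0) + c_1
Substituting the second into the first: gamma(0) (1 - phi_1^2) = c_0 + phi_1 c_1, so
  gamma(0) = (c_0 + phi_1 c_1) / (1 - phi_1^2) = (0.886755 + (-0.674)(0.355)) / (1 - (-0.674)^2) = 0.647485 / 0.545724 = 1.18647.
  gamma(1) = phi_1 gamma(0) + c_1 = (-0.674)(1.18647) + (0.355) = -0.444681.
For k = 2 (> q): gamma(2) = phi_1 gamma(1) = (-0.674)(-0.444681) = 0.299715.
Therefore gamma(2) = 0.2997 (to 4 decimal places).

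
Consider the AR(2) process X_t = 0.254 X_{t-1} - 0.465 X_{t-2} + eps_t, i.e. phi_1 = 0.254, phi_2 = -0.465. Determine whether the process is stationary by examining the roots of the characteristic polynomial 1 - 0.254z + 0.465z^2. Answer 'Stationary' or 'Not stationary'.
\text{Stationary}

The AR(p) characteristic polynomial is P(z) = 1 - 0.254z + 0.465z^2.
Stationarity requires all roots to lie outside the unit circle, i.e. |z| > 1 for every root.
Set 1 + (-0.254) z + (0.465) z^2 = 0, i.e. a z^2 + b z + c = 0 with a = 0.465, b = -0.254, c = 1.
Discriminant D = b^2 - 4ac = (-0.254)^2 - 4*(0.465)*1 = 0.064516 - (1.86) = -1.795484.
D < 0, so the roots are the complex-conjugate pair z = (-b +/- i sqrt(-D)) / (2a) = 0.2731 +/- 1.4408i.
For a conjugate pair |z|^2 = z * conj(z) = (product of roots) = c/a = 1/(0.465) = 2.150538, so |z| = sqrt(2.150538) = 1.4665 for both roots.
Moduli of all roots: 1.4665, 1.4665.
All moduli strictly greater than 1? Yes.
Verdict: Stationary.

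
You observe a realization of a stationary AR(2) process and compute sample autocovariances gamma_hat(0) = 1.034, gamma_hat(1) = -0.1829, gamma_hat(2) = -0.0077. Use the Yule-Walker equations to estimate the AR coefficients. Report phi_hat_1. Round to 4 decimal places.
\hat\phi_{1} = -0.1840

The Yule-Walker equations for an AR(p) process read, in matrix form,
  Gamma_p phi = r_p,   with   (Gamma_p)_{ij} = gamma(|i - j|),
                       (r_p)_i = gamma(i),   i,j = 1..p.
Substitute the sample gammas (Toeplitz matrix and right-hand side of size 2):
  Gamma_p = [[1.034, -0.1829], [-0.1829, 1.034]]
  r_p     = [-0.1829, -0.0077]
Written out:
  1.034 phi_1 - 0.1829 phi_2 = -0.1829
  -0.1829 phi_1 + 1.034 phi_2 = -0.0077
Solve by Cramer's rule:
  det = gamma(0)^2 - gamma(1)^2 = (1.034)^2 - (-0.1829)^2 = 1.069156 - 0.03345241 = 1.03570359
  phi_hat_1 = [gamma(1) gamma(0) - gamma(1) gamma(2)] / det = [(-0.1829)(1.034) - (-0.1829)(-0.0077)] / 1.03570359 = -0.19052693 / 1.03570359 = -0.184
  phi_hat_2 = [gamma(0) gamma(2) - gamma(1)^2] / det = [(1.034)(-0.0077) - (-0.1829)^2] / 1.03570359 = -0.04141421 / 1.03570359 = -0.04
So phi_hat = [-0.1840, -0.0400].
Therefore phi_hat_1 = -0.1840.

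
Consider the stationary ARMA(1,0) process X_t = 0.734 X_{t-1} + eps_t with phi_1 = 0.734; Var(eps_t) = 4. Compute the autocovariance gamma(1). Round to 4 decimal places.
\gamma(1) = 6.3654

Multiply the model equation by X_{t-k} and take expectations. With theta_0 = psi_0 = 1 and psi_j the MA(infinity) weights, this gives
  gamma(k) - sum_i phi_i gamma(k-i) = c_k,
  c_k = sigma^2 * sum_{j=k..q} theta_j psi_{j-k}   (c_k = 0 for k > q),
using gamma(-m) = gamma(m).
Pure AR (q = 0): c_0 = sigma^2 = 4, c_k = 0 for k >= 1.
Equations for k = 0 and k = 1 (AR order 1):
  gamma(0) = phi_1 gamma(1) + c_0
  gamma(1) = phi_1 gamma(0) + c_1
Substituting the second into the first: gamma(0) (1 - phi_1^2) = c_0 + phi_1 c_1, so
  gamma(0) = c_0 / (1 - phi_1^2) = 4 / (1 - (0.734)^2) = 4 / 0.461244 = 8.6722.
  gamma(1) = phi_1 gamma(0) = (0.734)(8.6722) = 6.365394.
Therefore gamma(1) = 6.3654 (to 4 decimal places).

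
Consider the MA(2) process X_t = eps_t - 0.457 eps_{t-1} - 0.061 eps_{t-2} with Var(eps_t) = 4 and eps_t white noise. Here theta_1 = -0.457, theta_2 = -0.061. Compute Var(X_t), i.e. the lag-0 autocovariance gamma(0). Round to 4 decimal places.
\gamma(0) = 4.8503

For an MA(q) process X_t = eps_t + sum_i theta_i eps_{t-i} with
Var(eps_t) = sigma^2, the variance is
  gamma(0) = sigma^2 * (1 + sum_i theta_i^2).
  sum_i theta_i^2 = (-0.457)^2 + (-0.061)^2 = 0.208849 + 0.003721 = 0.21257.
  gamma(0) = 4 * (1 + 0.21257) = 4 * 1.21257 = 4.85028, which rounds to 4.8503.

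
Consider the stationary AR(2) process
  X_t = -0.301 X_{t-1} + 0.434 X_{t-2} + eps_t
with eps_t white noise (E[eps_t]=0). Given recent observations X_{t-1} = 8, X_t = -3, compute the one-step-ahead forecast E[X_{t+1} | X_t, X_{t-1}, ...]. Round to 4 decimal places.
E[X_{t+1} \mid \mathcal F_t] = 4.3750

For an AR(p) model X_t = c + sum_i phi_i X_{t-i} + eps_t, the
one-step-ahead conditional mean is
  E[X_{t+1} | X_t, ...] = c + sum_i phi_i X_{t+1-i}.
Substitute known values:
  E[X_{t+1} | ...] = (-0.301) * (-3) + (0.434) * (8)
                   = 4.3750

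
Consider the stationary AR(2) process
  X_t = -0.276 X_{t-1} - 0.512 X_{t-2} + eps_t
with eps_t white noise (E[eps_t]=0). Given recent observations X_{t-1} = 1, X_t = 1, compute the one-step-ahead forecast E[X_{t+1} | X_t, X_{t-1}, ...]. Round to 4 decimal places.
E[X_{t+1} \mid \mathcal F_t] = -0.7880

For an AR(p) model X_t = c + sum_i phi_i X_{t-i} + eps_t, the
one-step-ahead conditional mean is
  E[X_{t+1} | X_t, ...] = c + sum_i phi_i X_{t+1-i}.
Substitute known values:
  E[X_{t+1} | ...] = (-0.276) * (1) + (-0.512) * (1)
                   = -0.7880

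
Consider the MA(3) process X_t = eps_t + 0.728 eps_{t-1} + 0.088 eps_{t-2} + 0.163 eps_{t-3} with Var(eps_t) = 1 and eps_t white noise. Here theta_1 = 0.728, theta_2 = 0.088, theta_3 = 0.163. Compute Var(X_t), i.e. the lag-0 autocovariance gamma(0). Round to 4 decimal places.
\gamma(0) = 1.5643

For an MA(q) process X_t = eps_t + sum_i theta_i eps_{t-i} with
Var(eps_t) = sigma^2, the variance is
  gamma(0) = sigma^2 * (1 + sum_i theta_i^2).
  sum_i theta_i^2 = (0.728)^2 + (0.088)^2 + (0.163)^2 = 0.529984 + 0.007744 + 0.026569 = 0.564297.
  gamma(0) = 1 * (1 + 0.564297) = 1 * 1.564297 = 1.564297, which rounds to 1.5643.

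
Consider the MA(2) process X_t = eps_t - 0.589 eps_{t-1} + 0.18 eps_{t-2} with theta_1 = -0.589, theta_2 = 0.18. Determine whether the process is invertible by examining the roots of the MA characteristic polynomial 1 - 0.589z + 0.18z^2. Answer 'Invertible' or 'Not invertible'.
\text{Invertible}

The MA(q) characteristic polynomial is P(z) = 1 - 0.589z + 0.18z^2.
Invertibility requires all roots to lie outside the unit circle, i.e. |z| > 1 for every root.
Set 1 + (-0.589) z + (0.18) z^2 = 0, i.e. a z^2 + b z + c = 0 with a = 0.18, b = -0.589, c = 1.
Discriminant D = b^2 - 4ac = (-0.589)^2 - 4*(0.18)*1 = 0.346921 - (0.72) = -0.373079.
D < 0, so the roots are the complex-conjugate pair z = (-b +/- i sqrt(-D)) / (2a) = 1.6361 +/- 1.6967i.
For a conjugate pair |z|^2 = z * conj(z) = (product of roots) = c/a = 1/(0.18) = 5.555556, so |z| = sqrt(5.555556) = 2.357 for both roots.
Moduli of all roots: 2.3570, 2.3570.
All moduli strictly greater than 1? Yes.
Verdict: Invertible.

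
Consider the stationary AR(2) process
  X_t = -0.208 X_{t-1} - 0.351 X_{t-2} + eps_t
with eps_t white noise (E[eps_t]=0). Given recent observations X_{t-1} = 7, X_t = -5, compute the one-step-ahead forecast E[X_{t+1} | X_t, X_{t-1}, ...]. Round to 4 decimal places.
E[X_{t+1} \mid \mathcal F_t] = -1.4170

For an AR(p) model X_t = c + sum_i phi_i X_{t-i} + eps_t, the
one-step-ahead conditional mean is
  E[X_{t+1} | X_t, ...] = c + sum_i phi_i X_{t+1-i}.
Substitute known values:
  E[X_{t+1} | ...] = (-0.208) * (-5) + (-0.351) * (7)
                   = -1.4170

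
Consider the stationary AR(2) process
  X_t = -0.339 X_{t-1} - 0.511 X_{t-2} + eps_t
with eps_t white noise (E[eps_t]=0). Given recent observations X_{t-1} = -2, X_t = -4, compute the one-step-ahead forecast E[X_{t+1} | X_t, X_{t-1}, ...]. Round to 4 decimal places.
E[X_{t+1} \mid \mathcal F_t] = 2.3780

For an AR(p) model X_t = c + sum_i phi_i X_{t-i} + eps_t, the
one-step-ahead conditional mean is
  E[X_{t+1} | X_t, ...] = c + sum_i phi_i X_{t+1-i}.
Substitute known values:
  E[X_{t+1} | ...] = (-0.339) * (-4) + (-0.511) * (-2)
                   = 2.3780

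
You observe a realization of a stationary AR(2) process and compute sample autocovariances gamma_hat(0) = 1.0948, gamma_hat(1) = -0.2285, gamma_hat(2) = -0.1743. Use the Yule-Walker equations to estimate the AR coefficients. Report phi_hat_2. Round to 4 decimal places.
\hat\phi_{2} = -0.2120

The Yule-Walker equations for an AR(p) process read, in matrix form,
  Gamma_p phi = r_p,   with   (Gamma_p)_{ij} = gamma(|i - j|),
                       (r_p)_i = gamma(i),   i,j = 1..p.
Substitute the sample gammas (Toeplitz matrix and right-hand side of size 2):
  Gamma_p = [[1.0948, -0.2285], [-0.2285, 1.0948]]
  r_p     = [-0.2285, -0.1743]
Written out:
  1.0948 phi_1 - 0.2285 phi_2 = -0.2285
  -0.2285 phi_1 + 1.0948 phi_2 = -0.1743
Solve by Cramer's rule:
  det = gamma(0)^2 - gamma(1)^2 = (1.0948)^2 - (-0.2285)^2 = 1.19858704 - 0.05221225 = 1.14637479
  phi_hat_1 = [gamma(1) gamma(0) - gamma(1) gamma(2)] / det = [(-0.2285)(1.0948) - (-0.2285)(-0.1743)] / 1.14637479 = -0.28998935 / 1.14637479 = -0.253
  phi_hat_2 = [gamma(0) gamma(2) - gamma(1)^2] / det = [(1.0948)(-0.1743) - (-0.2285)^2] / 1.14637479 = -0.24303589 / 1.14637479 = -0.212
So phi_hat = [-0.2530, -0.2120].
Therefore phi_hat_2 = -0.2120.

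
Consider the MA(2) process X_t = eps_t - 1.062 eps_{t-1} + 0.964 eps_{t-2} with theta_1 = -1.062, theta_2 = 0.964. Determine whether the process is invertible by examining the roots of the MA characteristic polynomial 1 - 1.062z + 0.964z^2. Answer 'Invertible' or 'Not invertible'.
\text{Invertible}

The MA(q) characteristic polynomial is P(z) = 1 - 1.062z + 0.964z^2.
Invertibility requires all roots to lie outside the unit circle, i.e. |z| > 1 for every root.
Set 1 + (-1.062) z + (0.964) z^2 = 0, i.e. a z^2 + b z + c = 0 with a = 0.964, b = -1.062, c = 1.
Discriminant D = b^2 - 4ac = (-1.062)^2 - 4*(0.964)*1 = 1.127844 - (3.856) = -2.728156.
D < 0, so the roots are the complex-conjugate pair z = (-b +/- i sqrt(-D)) / (2a) = 0.5508 +/- 0.8567i.
For a conjugate pair |z|^2 = z * conj(z) = (product of roots) = c/a = 1/(0.964) = 1.037344, so |z| = sqrt(1.037344) = 1.0185 for both roots.
Moduli of all roots: 1.0185, 1.0185.
All moduli strictly greater than 1? Yes.
Verdict: Invertible.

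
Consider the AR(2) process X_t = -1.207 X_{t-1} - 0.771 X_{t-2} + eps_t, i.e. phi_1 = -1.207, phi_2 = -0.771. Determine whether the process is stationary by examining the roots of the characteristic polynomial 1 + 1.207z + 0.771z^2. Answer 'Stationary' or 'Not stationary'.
\text{Stationary}

The AR(p) characteristic polynomial is P(z) = 1 + 1.207z + 0.771z^2.
Stationarity requires all roots to lie outside the unit circle, i.e. |z| > 1 for every root.
Set 1 + (1.207) z + (0.771) z^2 = 0, i.e. a z^2 + b z + c = 0 with a = 0.771, b = 1.207, c = 1.
Discriminant D = b^2 - 4ac = (1.207)^2 - 4*(0.771)*1 = 1.456849 - (3.084) = -1.627151.
D < 0, so the roots are the complex-conjugate pair z = (-b +/- i sqrt(-D)) / (2a) = -0.7827 +/- 0.8272i.
For a conjugate pair |z|^2 = z * conj(z) = (product of roots) = c/a = 1/(0.771) = 1.297017, so |z| = sqrt(1.297017) = 1.1389 for both roots.
Moduli of all roots: 1.1389, 1.1389.
All moduli strictly greater than 1? Yes.
Verdict: Stationary.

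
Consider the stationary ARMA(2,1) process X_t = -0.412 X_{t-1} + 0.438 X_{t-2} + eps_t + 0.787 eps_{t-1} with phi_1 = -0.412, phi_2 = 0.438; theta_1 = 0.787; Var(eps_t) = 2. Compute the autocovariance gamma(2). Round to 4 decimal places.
\gamma(2) = 0.6890

Multiply the model equation by X_{t-k} and take expectations. With theta_0 = psi_0 = 1 and psi_j the MA(infinity) weights, this gives
  gamma(k) - sum_i phi_i gamma(k-i) = c_k,
  c_k = sigma^2 * sum_{j=k..q} theta_j psi_{j-k}   (c_k = 0 for k > q),
using gamma(-m) = gamma(m).
psi-weights needed (psi_j = theta_j + sum_i phi_i psi_{j-i}):
  psi_1 = theta_1 + phi_1 = 0.787 + (-0.412) = 0.375
Right-hand sides:
  c_0 = sigma^2 (1 + theta_1 psi_1) = 2 * (1 + (0.787)(0.375)) = 2 * 1.295125 = 2.59025
  c_1 = sigma^2 theta_1 = 2 * (0.787) = 1.574
  c_2 = 0
Equations for k = 0, 1, 2 (AR order 2, c_2 = 0):
  (E0) gamma(0) = phi_1 gamma(1) + phi_2 gamma(2) + c_0
  (E1) gamma(1) = phi_1 gamma(0) + phi_2 gamma(1) + c_1
  (E2) gamma(2) = phi_1 gamma(1) + phi_2 gamma(0)
From (E1): gamma(1) = A gamma(0) + B with
  A = phi_1 / (1 - phi_2) = -0.412 / 0.562 = -0.733096,   B = c_1 / (1 - phi_2) = 1.574 / 0.562 = 2.800712.
Insert (E2) into (E0): gamma(0) (1 - phi_2^2) = phi_1 (1 + phi_2) gamma(1) + c_0.
  phi_1 (1 + phi_2) = (-0.412)(1.438) = -0.592456,   1 - phi_2^2 = 0.808156.
Replace gamma(1) by A gamma(0) + B and collect gamma(0):
  gamma(0) [0.808156 - (-0.592456)(-0.733096)] = (-0.592456)(2.800712) + 2.59025
  gamma(0) * 0.373829 = 0.930952
  gamma(0) = 0.930952 / 0.373829 = 2.490315.
  gamma(1) = A gamma(0) + B = (-0.733096)(2.490315) + (2.800712) = 0.975072.
  gamma(2) = phi_1 gamma(1) + phi_2 gamma(0) = (-0.412)(0.975072) + (0.438)(2.490315) = 0.689028.
Therefore gamma(2) = 0.6890 (to 4 decimal places).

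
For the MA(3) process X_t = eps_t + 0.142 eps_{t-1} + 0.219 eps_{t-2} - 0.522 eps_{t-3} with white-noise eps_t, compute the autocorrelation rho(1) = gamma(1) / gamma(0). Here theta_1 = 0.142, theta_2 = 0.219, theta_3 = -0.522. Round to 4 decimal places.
\rho(1) = 0.0438

For an MA(q) process with theta_0 = 1, the autocovariance is
  gamma(k) = sigma^2 * sum_{i=0..q-k} theta_i * theta_{i+k},
and rho(k) = gamma(k) / gamma(0). Sigma^2 cancels.
  numerator   = (1)*(0.142) + (0.142)*(0.219) + (0.219)*(-0.522) = 0.05878.
  denominator = (1)^2 + (0.142)^2 + (0.219)^2 + (-0.522)^2 = 1.340609.
  rho(1) = 0.05878 / 1.340609 = 0.0438.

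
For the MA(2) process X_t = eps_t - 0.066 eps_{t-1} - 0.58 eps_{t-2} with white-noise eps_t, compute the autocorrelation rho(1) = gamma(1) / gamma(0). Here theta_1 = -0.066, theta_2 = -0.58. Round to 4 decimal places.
\rho(1) = -0.0207

For an MA(q) process with theta_0 = 1, the autocovariance is
  gamma(k) = sigma^2 * sum_{i=0..q-k} theta_i * theta_{i+k},
and rho(k) = gamma(k) / gamma(0). Sigma^2 cancels.
  numerator   = (1)*(-0.066) + (-0.066)*(-0.58) = -0.02772.
  denominator = (1)^2 + (-0.066)^2 + (-0.58)^2 = 1.340756.
  rho(1) = -0.02772 / 1.340756 = -0.0207.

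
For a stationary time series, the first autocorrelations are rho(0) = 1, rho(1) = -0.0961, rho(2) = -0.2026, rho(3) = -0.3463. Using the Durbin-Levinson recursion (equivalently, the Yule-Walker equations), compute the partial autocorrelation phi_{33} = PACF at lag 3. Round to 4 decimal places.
\phi_{33} = -0.4130

The PACF at lag k is phi_{kk}, the last component of the solution
to the Yule-Walker system G_k phi = r_k where
  (G_k)_{ij} = rho(|i - j|), (r_k)_i = rho(i), i,j = 1..k.
Equivalently, Durbin-Levinson gives phi_{kk} iteratively:
  phi_{11} = rho(1)
  phi_{kk} = [rho(k) - sum_{j=1..k-1} phi_{k-1,j} rho(k-j)]
            / [1 - sum_{j=1..k-1} phi_{k-1,j} rho(j)],
  phi_{k,j} = phi_{k-1,j} - phi_{kk} phi_{k-1,k-j},  j = 1..k-1.
Step k = 1:
  phi_11 = rho(1) = -0.0961.
Step k = 2:
  phi_22 = [rho(2) - phi_11 rho(1)] / [1 - phi_11 rho(1)] = [-0.2026 - (-0.0961)(-0.0961)] / [1 - (-0.0961)(-0.0961)]
         = -0.21183521 / 0.99076479 = -0.21381.
  Update: phi_21 = phi_11 - phi_22 phi_11 = -0.0961 - (-0.21381)(-0.0961) = -0.116647.
Step k = 3:
  phi_33 = [rho(3) - phi_21 rho(2) - phi_22 rho(1)] / [1 - phi_21 rho(1) - phi_22 rho(2)]
    numerator   = -0.3463 - (-0.116647)(-0.2026) - (-0.21381)(-0.0961) = -0.39047983
    denominator = 1 - (-0.116647)(-0.0961) - (-0.21381)(-0.2026) = 0.94547235
  phi_33 = -0.39047983 / 0.94547235 = -0.413.
Therefore phi_{33} = -0.4130.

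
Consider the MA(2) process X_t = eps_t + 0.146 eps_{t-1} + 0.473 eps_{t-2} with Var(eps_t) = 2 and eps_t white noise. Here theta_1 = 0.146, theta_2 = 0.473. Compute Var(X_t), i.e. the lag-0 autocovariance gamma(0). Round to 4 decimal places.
\gamma(0) = 2.4901

For an MA(q) process X_t = eps_t + sum_i theta_i eps_{t-i} with
Var(eps_t) = sigma^2, the variance is
  gamma(0) = sigma^2 * (1 + sum_i theta_i^2).
  sum_i theta_i^2 = (0.146)^2 + (0.473)^2 = 0.021316 + 0.223729 = 0.245045.
  gamma(0) = 2 * (1 + 0.245045) = 2 * 1.245045 = 2.49009, which rounds to 2.4901.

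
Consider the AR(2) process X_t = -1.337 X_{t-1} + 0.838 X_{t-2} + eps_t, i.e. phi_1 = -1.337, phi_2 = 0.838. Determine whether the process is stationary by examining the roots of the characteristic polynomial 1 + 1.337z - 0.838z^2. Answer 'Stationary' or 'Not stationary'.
\text{Not stationary}

The AR(p) characteristic polynomial is P(z) = 1 + 1.337z - 0.838z^2.
Stationarity requires all roots to lie outside the unit circle, i.e. |z| > 1 for every root.
Set 1 + (1.337) z + (-0.838) z^2 = 0, i.e. a z^2 + b z + c = 0 with a = -0.838, b = 1.337, c = 1.
Discriminant D = b^2 - 4ac = (1.337)^2 - 4*(-0.838)*1 = 1.787569 - (-3.352) = 5.139569.
D >= 0, so the roots are real: z = (-b +/- sqrt(D)) / (2a) = (-1.337 +/- 2.267062) / (-1.676).
  z_1 = (-1.337 + 2.267062) / (-1.676) = -0.5549,   |z_1| = 0.5549.
  z_2 = (-1.337 - 2.267062) / (-1.676) = 2.1504,   |z_2| = 2.1504.
Moduli of all roots: 0.5549, 2.1504.
All moduli strictly greater than 1? No.
Verdict: Not stationary.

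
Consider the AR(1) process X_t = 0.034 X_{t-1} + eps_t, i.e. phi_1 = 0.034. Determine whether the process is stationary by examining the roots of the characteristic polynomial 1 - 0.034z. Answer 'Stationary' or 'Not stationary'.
\text{Stationary}

The AR(p) characteristic polynomial is P(z) = 1 - 0.034z.
Stationarity requires all roots to lie outside the unit circle, i.e. |z| > 1 for every root.
This is linear in z: 1 + (-0.034) z = 0  =>  z = -1/(-0.034) = 29.411765,  |z| = 29.411765.
Moduli of all roots: 29.4118.
All moduli strictly greater than 1? Yes.
Verdict: Stationary.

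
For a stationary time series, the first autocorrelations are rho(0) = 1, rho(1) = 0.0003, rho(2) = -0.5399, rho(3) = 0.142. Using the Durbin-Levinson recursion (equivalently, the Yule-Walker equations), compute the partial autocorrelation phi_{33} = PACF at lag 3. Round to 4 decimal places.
\phi_{33} = 0.2010

The PACF at lag k is phi_{kk}, the last component of the solution
to the Yule-Walker system G_k phi = r_k where
  (G_k)_{ij} = rho(|i - j|), (r_k)_i = rho(i), i,j = 1..k.
Equivalently, Durbin-Levinson gives phi_{kk} iteratively:
  phi_{11} = rho(1)
  phi_{kk} = [rho(k) - sum_{j=1..k-1} phi_{k-1,j} rho(k-j)]
            / [1 - sum_{j=1..k-1} phi_{k-1,j} rho(j)],
  phi_{k,j} = phi_{k-1,j} - phi_{kk} phi_{k-1,k-j},  j = 1..k-1.
Step k = 1:
  phi_11 = rho(1) = 0.0003.
Step k = 2:
  phi_22 = [rho(2) - phi_11 rho(1)] / [1 - phi_11 rho(1)] = [-0.5399 - (0.0003)(0.0003)] / [1 - (0.0003)(0.0003)]
         = -0.53990009 / 0.99999991 = -0.5399.
  Update: phi_21 = phi_11 - phi_22 phi_11 = 0.0003 - (-0.5399)(0.0003) = 0.000462.
Step k = 3:
  phi_33 = [rho(3) - phi_21 rho(2) - phi_22 rho(1)] / [1 - phi_21 rho(1) - phi_22 rho(2)]
    numerator   = 0.142 - (0.000462)(-0.5399) - (-0.5399)(0.0003) = 0.14241139
    denominator = 1 - (0.000462)(0.0003) - (-0.5399)(-0.5399) = 0.70850778
  phi_33 = 0.14241139 / 0.70850778 = 0.201.
Therefore phi_{33} = 0.2010.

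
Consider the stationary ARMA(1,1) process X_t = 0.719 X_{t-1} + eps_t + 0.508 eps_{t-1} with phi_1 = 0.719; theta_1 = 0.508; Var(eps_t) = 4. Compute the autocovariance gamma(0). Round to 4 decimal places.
\gamma(0) = 16.4671

Multiply the model equation by X_{t-k} and take expectations. With theta_0 = psi_0 = 1 and psi_j the MA(infinity) weights, this gives
  gamma(k) - sum_i phi_i gamma(k-i) = c_k,
  c_k = sigma^2 * sum_{j=k..q} theta_j psi_{j-k}   (c_k = 0 for k > q),
using gamma(-m) = gamma(m).
psi-weights needed (psi_j = theta_j + sum_i phi_i psi_{j-i}):
  psi_1 = theta_1 + phi_1 = 0.508 + (0.719) = 1.227
Right-hand sides:
  c_0 = sigma^2 (1 + theta_1 psi_1) = 4 * (1 + (0.508)(1.227)) = 4 * 1.623316 = 6.493264
  c_1 = sigma^2 theta_1 = 4 * (0.508) = 2.032
  c_2 = 0
Equations for k = 0 and k = 1 (AR order 1):
  gamma(0) = phi_1 gamma(1) + c_0
  gamma(1) = phi_1 gamma(0) + c_1
Substituting the second into the first: gamma(0) (1 - phi_1^2) = c_0 + phi_1 c_1, so
  gamma(0) = (c_0 + phi_1 c_1) / (1 - phi_1^2) = (6.493264 + (0.719)(2.032)) / (1 - (0.719)^2) = 7.954272 / 0.483039 = 16.467142.
Therefore gamma(0) = 16.4671 (to 4 decimal places).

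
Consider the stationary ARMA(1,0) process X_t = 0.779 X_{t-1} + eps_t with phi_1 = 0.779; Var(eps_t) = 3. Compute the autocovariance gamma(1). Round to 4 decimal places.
\gamma(1) = 5.9442

Multiply the model equation by X_{t-k} and take expectations. With theta_0 = psi_0 = 1 and psi_j the MA(infinity) weights, this gives
  gamma(k) - sum_i phi_i gamma(k-i) = c_k,
  c_k = sigma^2 * sum_{j=k..q} theta_j psi_{j-k}   (c_k = 0 for k > q),
using gamma(-m) = gamma(m).
Pure AR (q = 0): c_0 = sigma^2 = 3, c_k = 0 for k >= 1.
Equations for k = 0 and k = 1 (AR order 1):
  gamma(0) = phi_1 gamma(1) + c_0
  gamma(1) = phi_1 gamma(0) + c_1
Substituting the second into the first: gamma(0) (1 - phi_1^2) = c_0 + phi_1 c_1, so
  gamma(0) = c_0 / (1 - phi_1^2) = 3 / (1 - (0.779)^2) = 3 / 0.393159 = 7.630501.
  gamma(1) = phi_1 gamma(0) = (0.779)(7.630501) = 5.94416.
Therefore gamma(1) = 5.9442 (to 4 decimal places).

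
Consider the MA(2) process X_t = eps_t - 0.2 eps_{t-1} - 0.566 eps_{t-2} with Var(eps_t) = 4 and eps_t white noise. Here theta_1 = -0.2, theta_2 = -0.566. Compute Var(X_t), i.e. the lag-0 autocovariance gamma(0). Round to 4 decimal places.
\gamma(0) = 5.4414

For an MA(q) process X_t = eps_t + sum_i theta_i eps_{t-i} with
Var(eps_t) = sigma^2, the variance is
  gamma(0) = sigma^2 * (1 + sum_i theta_i^2).
  sum_i theta_i^2 = (-0.2)^2 + (-0.566)^2 = 0.04 + 0.320356 = 0.360356.
  gamma(0) = 4 * (1 + 0.360356) = 4 * 1.360356 = 5.441424, which rounds to 5.4414.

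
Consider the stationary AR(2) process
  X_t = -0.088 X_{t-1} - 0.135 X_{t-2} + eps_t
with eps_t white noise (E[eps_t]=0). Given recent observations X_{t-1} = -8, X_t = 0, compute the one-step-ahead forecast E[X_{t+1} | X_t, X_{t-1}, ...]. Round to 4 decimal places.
E[X_{t+1} \mid \mathcal F_t] = 1.0800

For an AR(p) model X_t = c + sum_i phi_i X_{t-i} + eps_t, the
one-step-ahead conditional mean is
  E[X_{t+1} | X_t, ...] = c + sum_i phi_i X_{t+1-i}.
Substitute known values:
  E[X_{t+1} | ...] = (-0.088) * (0) + (-0.135) * (-8)
                   = 1.0800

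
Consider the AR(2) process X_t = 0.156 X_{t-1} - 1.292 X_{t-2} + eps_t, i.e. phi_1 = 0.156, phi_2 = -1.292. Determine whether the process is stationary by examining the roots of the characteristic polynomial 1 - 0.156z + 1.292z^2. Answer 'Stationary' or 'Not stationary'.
\text{Not stationary}

The AR(p) characteristic polynomial is P(z) = 1 - 0.156z + 1.292z^2.
Stationarity requires all roots to lie outside the unit circle, i.e. |z| > 1 for every root.
Set 1 + (-0.156) z + (1.292) z^2 = 0, i.e. a z^2 + b z + c = 0 with a = 1.292, b = -0.156, c = 1.
Discriminant D = b^2 - 4ac = (-0.156)^2 - 4*(1.292)*1 = 0.024336 - (5.168) = -5.143664.
D < 0, so the roots are the complex-conjugate pair z = (-b +/- i sqrt(-D)) / (2a) = 0.0604 +/- 0.8777i.
For a conjugate pair |z|^2 = z * conj(z) = (product of roots) = c/a = 1/(1.292) = 0.773994, so |z| = sqrt(0.773994) = 0.8798 for both roots.
Moduli of all roots: 0.8798, 0.8798.
All moduli strictly greater than 1? No.
Verdict: Not stationary.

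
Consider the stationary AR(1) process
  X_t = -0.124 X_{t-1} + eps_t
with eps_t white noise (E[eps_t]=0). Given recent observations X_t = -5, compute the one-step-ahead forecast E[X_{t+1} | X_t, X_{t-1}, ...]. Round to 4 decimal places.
E[X_{t+1} \mid \mathcal F_t] = 0.6200

For an AR(p) model X_t = c + sum_i phi_i X_{t-i} + eps_t, the
one-step-ahead conditional mean is
  E[X_{t+1} | X_t, ...] = c + sum_i phi_i X_{t+1-i}.
Substitute known values:
  E[X_{t+1} | ...] = (-0.124) * (-5)
                   = 0.6200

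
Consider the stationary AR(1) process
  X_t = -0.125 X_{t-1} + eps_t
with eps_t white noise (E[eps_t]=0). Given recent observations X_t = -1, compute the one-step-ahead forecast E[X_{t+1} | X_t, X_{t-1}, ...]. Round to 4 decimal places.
E[X_{t+1} \mid \mathcal F_t] = 0.1250

For an AR(p) model X_t = c + sum_i phi_i X_{t-i} + eps_t, the
one-step-ahead conditional mean is
  E[X_{t+1} | X_t, ...] = c + sum_i phi_i X_{t+1-i}.
Substitute known values:
  E[X_{t+1} | ...] = (-0.125) * (-1)
                   = 0.1250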